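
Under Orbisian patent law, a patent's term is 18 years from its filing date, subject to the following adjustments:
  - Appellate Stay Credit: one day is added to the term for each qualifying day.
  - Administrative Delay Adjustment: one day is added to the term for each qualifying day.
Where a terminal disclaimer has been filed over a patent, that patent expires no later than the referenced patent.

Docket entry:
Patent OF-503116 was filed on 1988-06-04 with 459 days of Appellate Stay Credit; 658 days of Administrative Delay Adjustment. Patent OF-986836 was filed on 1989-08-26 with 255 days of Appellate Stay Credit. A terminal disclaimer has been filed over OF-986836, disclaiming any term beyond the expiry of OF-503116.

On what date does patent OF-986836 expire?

May 7, 2008

Natural term of OF-986836:
  Base: filing + 18 years → 26 August 2007.
  Appellate Stay Credit: +255 days → 7 May 2008.
Expiry of referenced patent OF-503116:
  Base: filing + 18 years → 4 June 2006.
  Appellate Stay Credit: +459 days → 6 September 2007.
  Administrative Delay Adjustment: +658 days → 25 June 2009.
Terminal disclaimer: OF-986836 expires on the earlier of 7 May 2008 and 25 June 2009.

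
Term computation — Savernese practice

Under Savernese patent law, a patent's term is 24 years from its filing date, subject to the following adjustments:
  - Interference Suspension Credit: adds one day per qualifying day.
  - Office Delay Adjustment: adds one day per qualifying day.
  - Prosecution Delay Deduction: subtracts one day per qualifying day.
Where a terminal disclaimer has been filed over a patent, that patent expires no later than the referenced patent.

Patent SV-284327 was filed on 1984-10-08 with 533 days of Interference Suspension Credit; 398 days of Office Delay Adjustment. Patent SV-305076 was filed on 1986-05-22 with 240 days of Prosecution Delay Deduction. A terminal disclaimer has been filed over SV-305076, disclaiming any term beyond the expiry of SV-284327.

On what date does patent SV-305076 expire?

September 24, 2009

Natural term of SV-305076:
  Base: filing + 24 years → 22 May 2010.
  Prosecution Delay Deduction: −240 days → 24 September 2009.
Expiry of referenced patent SV-284327:
  Base: filing + 24 years → 8 October 2008.
  Interference Suspension Credit: +533 days → 25 March 2010.
  Office Delay Adjustment: +398 days → 27 April 2011.
Terminal disclaimer: SV-305076 expires on the earlier of 24 September 2009 and 27 April 2011.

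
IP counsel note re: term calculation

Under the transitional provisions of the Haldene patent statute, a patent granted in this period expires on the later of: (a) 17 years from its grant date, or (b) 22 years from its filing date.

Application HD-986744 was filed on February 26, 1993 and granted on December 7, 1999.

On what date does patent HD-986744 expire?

(a) grant + 17 years → 7 December 2016.
(b) filing + 22 years → 26 February 2015.
Later of the two: 7 December 2016.

2016-12-07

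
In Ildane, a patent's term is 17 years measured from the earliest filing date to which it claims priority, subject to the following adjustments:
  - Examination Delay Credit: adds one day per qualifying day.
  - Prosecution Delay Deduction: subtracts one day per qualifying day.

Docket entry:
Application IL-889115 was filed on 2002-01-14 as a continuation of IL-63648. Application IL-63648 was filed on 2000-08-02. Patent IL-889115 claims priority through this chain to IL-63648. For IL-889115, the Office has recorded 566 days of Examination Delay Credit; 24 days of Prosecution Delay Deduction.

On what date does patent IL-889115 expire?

January 26, 2019

Earliest priority filing: 2 August 2000.
Base term: 2 August 2000 + 17 years → 2 August 2017.
Examination Delay Credit: +566 days → 19 February 2019.
Prosecution Delay Deduction: −24 days → 26 January 2019.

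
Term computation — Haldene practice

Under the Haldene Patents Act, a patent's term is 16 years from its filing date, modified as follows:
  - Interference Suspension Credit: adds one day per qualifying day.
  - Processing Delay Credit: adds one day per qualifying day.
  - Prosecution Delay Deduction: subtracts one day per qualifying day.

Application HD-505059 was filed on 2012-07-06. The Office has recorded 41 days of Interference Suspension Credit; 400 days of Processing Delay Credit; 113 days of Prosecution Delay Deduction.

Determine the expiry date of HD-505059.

2029-05-30

Base term: filing date + 16 years → 6 July 2028.
Interference Suspension Credit: +41 days → 16 August 2028.
Processing Delay Credit: +400 days → 20 September 2029.
Prosecution Delay Deduction: −113 days → 30 May 2029.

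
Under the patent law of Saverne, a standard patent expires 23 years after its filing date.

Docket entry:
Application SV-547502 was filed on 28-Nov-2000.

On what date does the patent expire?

2023-11-28

Filing date + 23 years → 28 November 2023.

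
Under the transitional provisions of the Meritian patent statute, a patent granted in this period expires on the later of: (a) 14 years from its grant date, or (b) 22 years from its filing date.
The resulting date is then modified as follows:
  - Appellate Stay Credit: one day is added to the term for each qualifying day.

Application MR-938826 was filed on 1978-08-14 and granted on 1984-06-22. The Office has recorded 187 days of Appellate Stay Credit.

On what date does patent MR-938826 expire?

February 17, 2001

(a) grant + 14 years → 22 June 1998.
(b) filing + 22 years → 14 August 2000.
Later of the two: 14 August 2000.
Appellate Stay Credit: +187 days → 17 February 2001.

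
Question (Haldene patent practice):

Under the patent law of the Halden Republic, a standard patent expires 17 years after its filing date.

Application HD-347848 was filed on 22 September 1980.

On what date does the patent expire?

September 22, 1997

Filing date + 17 years → 22 September 1997.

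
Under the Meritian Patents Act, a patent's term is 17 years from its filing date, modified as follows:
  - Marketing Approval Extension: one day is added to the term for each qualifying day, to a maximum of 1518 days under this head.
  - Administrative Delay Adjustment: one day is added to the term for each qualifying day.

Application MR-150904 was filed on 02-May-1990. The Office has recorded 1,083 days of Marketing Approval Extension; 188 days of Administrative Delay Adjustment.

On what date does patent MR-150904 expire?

October 24, 2010

Base term: filing date + 17 years → 2 May 2007.
Marketing Approval Extension: 1083 days (within the 1518-day cap) → +1083 days → 19 April 2010.
Administrative Delay Adjustment: +188 days → 24 October 2010.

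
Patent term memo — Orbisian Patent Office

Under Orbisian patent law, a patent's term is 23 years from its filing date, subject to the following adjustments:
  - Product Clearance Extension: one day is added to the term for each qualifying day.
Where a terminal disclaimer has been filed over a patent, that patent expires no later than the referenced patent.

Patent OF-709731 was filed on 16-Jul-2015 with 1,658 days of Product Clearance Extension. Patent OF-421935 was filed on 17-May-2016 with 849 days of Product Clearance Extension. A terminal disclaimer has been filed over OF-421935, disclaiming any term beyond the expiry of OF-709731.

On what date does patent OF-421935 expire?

2041-09-12

Natural term of OF-421935:
  Base: filing + 23 years → 17 May 2039.
  Product Clearance Extension: +849 days → 12 September 2041.
Expiry of referenced patent OF-709731:
  Base: filing + 23 years → 16 July 2038.
  Product Clearance Extension: +1658 days → 29 January 2043.
Terminal disclaimer: OF-421935 expires on the earlier of 12 September 2041 and 29 January 2043.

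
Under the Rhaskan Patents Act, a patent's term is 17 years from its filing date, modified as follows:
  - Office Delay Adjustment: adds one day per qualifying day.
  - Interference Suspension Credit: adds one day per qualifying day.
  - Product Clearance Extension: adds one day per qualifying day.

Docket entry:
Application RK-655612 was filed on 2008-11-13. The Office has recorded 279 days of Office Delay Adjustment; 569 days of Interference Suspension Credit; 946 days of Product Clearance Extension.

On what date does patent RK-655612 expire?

Base term: filing date + 17 years → 13 November 2025.
Office Delay Adjustment: +279 days → 19 August 2026.
Interference Suspension Credit: +569 days → 10 March 2028.
Product Clearance Extension: +946 days → 12 October 2030.

October 12, 2030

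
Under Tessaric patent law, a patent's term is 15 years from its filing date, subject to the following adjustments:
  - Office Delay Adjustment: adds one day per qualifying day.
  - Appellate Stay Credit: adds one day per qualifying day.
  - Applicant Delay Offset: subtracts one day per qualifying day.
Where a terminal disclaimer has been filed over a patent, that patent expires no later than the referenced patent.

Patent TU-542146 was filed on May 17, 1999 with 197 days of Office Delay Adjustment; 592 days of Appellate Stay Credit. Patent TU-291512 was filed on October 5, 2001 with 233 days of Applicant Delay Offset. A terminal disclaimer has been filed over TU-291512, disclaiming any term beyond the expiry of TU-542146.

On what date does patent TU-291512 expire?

February 15, 2016

Natural term of TU-291512:
  Base: filing + 15 years → 5 October 2016.
  Applicant Delay Offset: −233 days → 15 February 2016.
Expiry of referenced patent TU-542146:
  Base: filing + 15 years → 17 May 2014.
  Office Delay Adjustment: +197 days → 30 November 2014.
  Appellate Stay Credit: +592 days → 14 July 2016.
Terminal disclaimer: TU-291512 expires on the earlier of 15 February 2016 and 14 July 2016.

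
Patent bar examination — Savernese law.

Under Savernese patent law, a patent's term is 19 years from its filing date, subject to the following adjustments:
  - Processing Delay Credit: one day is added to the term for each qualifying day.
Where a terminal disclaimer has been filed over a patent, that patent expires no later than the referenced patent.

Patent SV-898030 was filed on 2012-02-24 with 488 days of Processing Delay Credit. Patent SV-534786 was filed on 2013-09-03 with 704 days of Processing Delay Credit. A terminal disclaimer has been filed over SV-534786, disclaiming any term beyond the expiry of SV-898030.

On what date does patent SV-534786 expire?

Natural term of SV-534786:
  Base: filing + 19 years → 3 September 2032.
  Processing Delay Credit: +704 days → 8 August 2034.
Expiry of referenced patent SV-898030:
  Base: filing + 19 years → 24 February 2031.
  Processing Delay Credit: +488 days → 26 June 2032.
Terminal disclaimer: SV-534786 expires on the earlier of 8 August 2034 and 26 June 2032.

2032-06-26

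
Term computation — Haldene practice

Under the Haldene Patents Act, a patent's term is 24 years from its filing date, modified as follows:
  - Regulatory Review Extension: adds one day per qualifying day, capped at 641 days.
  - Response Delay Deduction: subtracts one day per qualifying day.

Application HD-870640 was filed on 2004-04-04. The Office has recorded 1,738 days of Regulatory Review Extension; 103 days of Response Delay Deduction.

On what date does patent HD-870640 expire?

Base term: filing date + 24 years → 4 April 2028.
Regulatory Review Extension: 1738 days claimed exceeds the 641-day cap, so +641 days → 5 January 2030.
Response Delay Deduction: −103 days → 24 September 2029.

September 24, 2029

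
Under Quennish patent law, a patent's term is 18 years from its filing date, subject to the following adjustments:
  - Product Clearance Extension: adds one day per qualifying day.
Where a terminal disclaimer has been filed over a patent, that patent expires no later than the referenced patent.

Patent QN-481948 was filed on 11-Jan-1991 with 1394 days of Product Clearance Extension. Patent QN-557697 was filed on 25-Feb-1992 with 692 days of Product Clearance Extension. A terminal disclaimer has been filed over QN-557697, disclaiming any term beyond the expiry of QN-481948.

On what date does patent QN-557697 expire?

Natural term of QN-557697:
  Base: filing + 18 years → 25 February 2010.
  Product Clearance Extension: +692 days → 18 January 2012.
Expiry of referenced patent QN-481948:
  Base: filing + 18 years → 11 January 2009.
  Product Clearance Extension: +1394 days → 5 November 2012.
Terminal disclaimer: QN-557697 expires on the earlier of 18 January 2012 and 5 November 2012.

January 18, 2012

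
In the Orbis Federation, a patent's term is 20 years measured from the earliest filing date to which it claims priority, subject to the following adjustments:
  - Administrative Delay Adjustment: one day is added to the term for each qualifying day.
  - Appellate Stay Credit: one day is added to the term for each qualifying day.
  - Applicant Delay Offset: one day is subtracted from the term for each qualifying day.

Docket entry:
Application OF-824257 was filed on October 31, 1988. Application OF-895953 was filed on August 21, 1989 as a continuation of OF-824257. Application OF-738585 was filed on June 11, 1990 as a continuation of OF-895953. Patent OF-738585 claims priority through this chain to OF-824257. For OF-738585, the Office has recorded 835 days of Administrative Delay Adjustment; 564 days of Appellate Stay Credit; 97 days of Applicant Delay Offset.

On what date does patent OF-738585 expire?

May 25, 2012

Earliest priority filing: 31 October 1988.
Base term: 31 October 1988 + 20 years → 31 October 2008.
Administrative Delay Adjustment: +835 days → 13 February 2011.
Appellate Stay Credit: +564 days → 30 August 2012.
Applicant Delay Offset: −97 days → 25 May 2012.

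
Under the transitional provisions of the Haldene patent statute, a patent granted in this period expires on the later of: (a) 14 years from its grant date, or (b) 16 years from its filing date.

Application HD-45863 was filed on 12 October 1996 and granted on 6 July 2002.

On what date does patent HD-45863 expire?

July 6, 2016

(a) grant + 14 years → 6 July 2016.
(b) filing + 16 years → 12 October 2012.
Later of the two: 6 July 2016.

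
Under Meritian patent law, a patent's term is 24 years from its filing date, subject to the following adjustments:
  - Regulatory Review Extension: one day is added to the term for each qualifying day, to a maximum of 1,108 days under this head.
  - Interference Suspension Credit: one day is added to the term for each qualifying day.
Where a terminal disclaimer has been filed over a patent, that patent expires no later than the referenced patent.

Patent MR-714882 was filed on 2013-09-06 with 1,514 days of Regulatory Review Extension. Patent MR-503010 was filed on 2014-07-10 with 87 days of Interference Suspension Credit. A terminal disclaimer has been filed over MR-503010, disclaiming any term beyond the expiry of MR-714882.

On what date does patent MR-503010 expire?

Natural term of MR-503010:
  Base: filing + 24 years → 10 July 2038.
  Interference Suspension Credit: +87 days → 5 October 2038.
Expiry of referenced patent MR-714882:
  Base: filing + 24 years → 6 September 2037.
  Regulatory Review Extension: 1514 days claimed exceeds the 1108-day cap, so +1108 days → 18 September 2040.
Terminal disclaimer: MR-503010 expires on the earlier of 5 October 2038 and 18 September 2040.

October 5, 2038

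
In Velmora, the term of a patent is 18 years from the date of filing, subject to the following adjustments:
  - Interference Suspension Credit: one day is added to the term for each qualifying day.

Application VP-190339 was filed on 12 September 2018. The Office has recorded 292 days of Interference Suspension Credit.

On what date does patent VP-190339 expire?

July 1, 2037

Base term: filing date + 18 years → 12 September 2036.
Interference Suspension Credit: +292 days → 1 July 2037.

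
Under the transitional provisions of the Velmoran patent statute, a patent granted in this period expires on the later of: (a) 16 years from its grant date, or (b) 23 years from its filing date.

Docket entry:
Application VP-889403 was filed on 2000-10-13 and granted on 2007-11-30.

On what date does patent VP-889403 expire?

(a) grant + 16 years → 30 November 2023.
(b) filing + 23 years → 13 October 2023.
Later of the two: 30 November 2023.

2023-11-30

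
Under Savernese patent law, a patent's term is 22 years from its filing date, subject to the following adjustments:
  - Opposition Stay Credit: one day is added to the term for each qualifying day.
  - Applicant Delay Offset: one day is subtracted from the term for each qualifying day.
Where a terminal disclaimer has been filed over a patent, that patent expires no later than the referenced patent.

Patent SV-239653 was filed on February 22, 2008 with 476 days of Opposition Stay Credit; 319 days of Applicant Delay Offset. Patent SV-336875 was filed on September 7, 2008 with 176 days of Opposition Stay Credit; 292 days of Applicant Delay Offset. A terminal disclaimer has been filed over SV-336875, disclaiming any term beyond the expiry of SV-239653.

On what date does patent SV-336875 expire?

May 14, 2030

Natural term of SV-336875:
  Base: filing + 22 years → 7 September 2030.
  Opposition Stay Credit: +176 days → 2 March 2031.
  Applicant Delay Offset: −292 days → 14 May 2030.
Expiry of referenced patent SV-239653:
  Base: filing + 22 years → 22 February 2030.
  Opposition Stay Credit: +476 days → 13 June 2031.
  Applicant Delay Offset: −319 days → 29 July 2030.
Terminal disclaimer: SV-336875 expires on the earlier of 14 May 2030 and 29 July 2030.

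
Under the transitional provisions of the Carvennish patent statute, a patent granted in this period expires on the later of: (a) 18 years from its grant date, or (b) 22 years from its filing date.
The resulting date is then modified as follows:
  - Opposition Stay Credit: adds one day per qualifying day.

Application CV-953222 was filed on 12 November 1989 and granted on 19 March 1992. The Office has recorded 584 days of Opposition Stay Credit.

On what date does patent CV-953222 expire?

2013-06-18

(a) grant + 18 years → 19 March 2010.
(b) filing + 22 years → 12 November 2011.
Later of the two: 12 November 2011.
Opposition Stay Credit: +584 days → 18 June 2013.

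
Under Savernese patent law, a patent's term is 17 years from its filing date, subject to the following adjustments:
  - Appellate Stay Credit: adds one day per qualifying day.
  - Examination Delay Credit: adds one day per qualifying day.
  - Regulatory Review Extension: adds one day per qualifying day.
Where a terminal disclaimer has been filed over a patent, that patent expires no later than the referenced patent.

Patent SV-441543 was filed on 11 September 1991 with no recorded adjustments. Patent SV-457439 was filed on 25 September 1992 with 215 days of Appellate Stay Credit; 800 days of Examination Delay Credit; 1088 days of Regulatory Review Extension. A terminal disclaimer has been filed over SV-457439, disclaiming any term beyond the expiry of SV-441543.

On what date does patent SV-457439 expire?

September 11, 2008

Natural term of SV-457439:
  Base: filing + 17 years → 25 September 2009.
  Appellate Stay Credit: +215 days → 28 April 2010.
  Examination Delay Credit: +800 days → 6 July 2012.
  Regulatory Review Extension: +1088 days → 29 June 2015.
Expiry of referenced patent SV-441543:
  Base: filing + 17 years → 11 September 2008.
Terminal disclaimer: SV-457439 expires on the earlier of 29 June 2015 and 11 September 2008.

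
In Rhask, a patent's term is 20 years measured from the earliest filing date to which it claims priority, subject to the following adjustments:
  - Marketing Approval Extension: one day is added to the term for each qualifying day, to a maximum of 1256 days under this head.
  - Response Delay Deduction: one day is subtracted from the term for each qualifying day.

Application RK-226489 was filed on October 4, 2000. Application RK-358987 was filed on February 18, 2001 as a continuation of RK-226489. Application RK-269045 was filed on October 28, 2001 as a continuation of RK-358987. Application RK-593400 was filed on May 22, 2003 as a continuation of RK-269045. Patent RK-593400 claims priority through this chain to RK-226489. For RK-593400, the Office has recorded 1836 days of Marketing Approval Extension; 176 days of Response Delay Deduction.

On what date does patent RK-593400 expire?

2023-09-19

Earliest priority filing: 4 October 2000.
Base term: 4 October 2000 + 20 years → 4 October 2020.
Marketing Approval Extension: 1836 days claimed exceeds the 1256-day cap, so +1256 days → 13 March 2024.
Response Delay Deduction: −176 days → 19 September 2023.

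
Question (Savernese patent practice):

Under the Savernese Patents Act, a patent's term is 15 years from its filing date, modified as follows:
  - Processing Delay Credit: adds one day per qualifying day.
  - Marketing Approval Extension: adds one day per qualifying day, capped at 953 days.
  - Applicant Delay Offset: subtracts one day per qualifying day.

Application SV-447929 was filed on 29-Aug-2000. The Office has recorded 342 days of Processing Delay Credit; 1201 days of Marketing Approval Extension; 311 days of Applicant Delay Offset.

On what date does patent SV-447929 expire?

Base term: filing date + 15 years → 29 August 2015.
Processing Delay Credit: +342 days → 5 August 2016.
Marketing Approval Extension: 1201 days claimed exceeds the 953-day cap, so +953 days → 16 March 2019.
Applicant Delay Offset: −311 days → 9 May 2018.

2018-05-09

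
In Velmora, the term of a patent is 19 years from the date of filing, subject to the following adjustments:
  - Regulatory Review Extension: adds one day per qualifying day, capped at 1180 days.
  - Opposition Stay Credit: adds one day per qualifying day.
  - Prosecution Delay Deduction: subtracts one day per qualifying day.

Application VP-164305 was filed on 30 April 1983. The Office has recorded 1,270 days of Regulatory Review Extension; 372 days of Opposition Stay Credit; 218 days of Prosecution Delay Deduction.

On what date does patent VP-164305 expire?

Base term: filing date + 19 years → 30 April 2002.
Regulatory Review Extension: 1270 days claimed exceeds the 1180-day cap, so +1180 days → 23 July 2005.
Opposition Stay Credit: +372 days → 30 July 2006.
Prosecution Delay Deduction: −218 days → 24 December 2005.

2005-12-24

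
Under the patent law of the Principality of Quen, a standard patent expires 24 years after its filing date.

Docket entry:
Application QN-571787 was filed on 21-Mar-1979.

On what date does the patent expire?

2003-03-21

Filing date + 24 years → 21 March 2003.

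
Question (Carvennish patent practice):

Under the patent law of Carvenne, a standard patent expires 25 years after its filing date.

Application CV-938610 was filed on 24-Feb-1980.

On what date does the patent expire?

2005-02-24

Filing date + 25 years → 24 February 2005.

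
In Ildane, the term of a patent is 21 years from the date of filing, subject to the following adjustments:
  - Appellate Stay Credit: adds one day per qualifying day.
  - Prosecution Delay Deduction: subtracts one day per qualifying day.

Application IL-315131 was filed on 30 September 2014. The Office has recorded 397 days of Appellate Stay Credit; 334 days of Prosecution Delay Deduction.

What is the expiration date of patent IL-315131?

2035-12-02

Base term: filing date + 21 years → 30 September 2035.
Appellate Stay Credit: +397 days → 31 October 2036.
Prosecution Delay Deduction: −334 days → 2 December 2035.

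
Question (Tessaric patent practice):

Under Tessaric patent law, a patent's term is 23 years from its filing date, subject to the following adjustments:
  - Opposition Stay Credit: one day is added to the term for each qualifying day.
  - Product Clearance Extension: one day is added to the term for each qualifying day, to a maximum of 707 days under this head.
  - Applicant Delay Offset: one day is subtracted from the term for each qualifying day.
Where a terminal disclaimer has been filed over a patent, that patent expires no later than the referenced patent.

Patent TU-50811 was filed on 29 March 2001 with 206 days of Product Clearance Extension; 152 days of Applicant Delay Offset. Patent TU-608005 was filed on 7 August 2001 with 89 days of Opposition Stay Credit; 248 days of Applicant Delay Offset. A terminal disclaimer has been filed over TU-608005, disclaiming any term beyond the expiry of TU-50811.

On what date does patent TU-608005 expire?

Natural term of TU-608005:
  Base: filing + 23 years → 7 August 2024.
  Opposition Stay Credit: +89 days → 4 November 2024.
  Applicant Delay Offset: −248 days → 1 March 2024.
Expiry of referenced patent TU-50811:
  Base: filing + 23 years → 29 March 2024.
  Product Clearance Extension: 206 days (within the 707-day cap) → +206 days → 21 October 2024.
  Applicant Delay Offset: −152 days → 22 May 2024.
Terminal disclaimer: TU-608005 expires on the earlier of 1 March 2024 and 22 May 2024.

2024-03-01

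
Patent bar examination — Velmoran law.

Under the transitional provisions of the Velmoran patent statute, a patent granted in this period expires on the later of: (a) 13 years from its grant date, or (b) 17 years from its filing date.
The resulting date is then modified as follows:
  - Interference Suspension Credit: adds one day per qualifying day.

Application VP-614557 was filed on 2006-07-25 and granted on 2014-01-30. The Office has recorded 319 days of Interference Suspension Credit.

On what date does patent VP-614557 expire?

(a) grant + 13 years → 30 January 2027.
(b) filing + 17 years → 25 July 2023.
Later of the two: 30 January 2027.
Interference Suspension Credit: +319 days → 15 December 2027.

December 15, 2027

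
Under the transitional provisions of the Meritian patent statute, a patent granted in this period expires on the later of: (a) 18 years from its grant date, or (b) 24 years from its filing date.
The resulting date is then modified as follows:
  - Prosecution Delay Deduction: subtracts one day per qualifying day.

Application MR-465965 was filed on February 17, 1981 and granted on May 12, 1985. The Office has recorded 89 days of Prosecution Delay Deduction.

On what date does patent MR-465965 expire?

November 20, 2004

(a) grant + 18 years → 12 May 2003.
(b) filing + 24 years → 17 February 2005.
Later of the two: 17 February 2005.
Prosecution Delay Deduction: −89 days → 20 November 2004.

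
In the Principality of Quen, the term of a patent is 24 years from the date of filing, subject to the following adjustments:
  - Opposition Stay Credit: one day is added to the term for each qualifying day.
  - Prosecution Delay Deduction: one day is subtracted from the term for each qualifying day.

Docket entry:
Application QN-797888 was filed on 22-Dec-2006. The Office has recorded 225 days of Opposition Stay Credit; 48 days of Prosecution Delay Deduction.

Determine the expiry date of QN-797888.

Base term: filing date + 24 years → 22 December 2030.
Opposition Stay Credit: +225 days → 4 August 2031.
Prosecution Delay Deduction: −48 days → 17 June 2031.

2031-06-17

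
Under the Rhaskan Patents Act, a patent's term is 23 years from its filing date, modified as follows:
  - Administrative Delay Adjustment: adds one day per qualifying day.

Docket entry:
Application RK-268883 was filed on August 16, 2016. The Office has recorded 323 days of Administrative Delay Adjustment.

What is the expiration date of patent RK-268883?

Base term: filing date + 23 years → 16 August 2039.
Administrative Delay Adjustment: +323 days → 4 July 2040.

July 4, 2040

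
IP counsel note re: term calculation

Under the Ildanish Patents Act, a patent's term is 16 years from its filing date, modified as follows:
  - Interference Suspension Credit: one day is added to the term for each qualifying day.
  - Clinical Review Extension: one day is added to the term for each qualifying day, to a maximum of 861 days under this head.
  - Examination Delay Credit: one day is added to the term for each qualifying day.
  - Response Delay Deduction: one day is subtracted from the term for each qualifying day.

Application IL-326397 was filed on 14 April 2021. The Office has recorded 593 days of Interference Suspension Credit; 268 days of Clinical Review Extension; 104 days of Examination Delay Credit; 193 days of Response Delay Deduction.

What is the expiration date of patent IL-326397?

May 26, 2039

Base term: filing date + 16 years → 14 April 2037.
Interference Suspension Credit: +593 days → 28 November 2038.
Clinical Review Extension: 268 days (within the 861-day cap) → +268 days → 23 August 2039.
Examination Delay Credit: +104 days → 5 December 2039.
Response Delay Deduction: −193 days → 26 May 2039.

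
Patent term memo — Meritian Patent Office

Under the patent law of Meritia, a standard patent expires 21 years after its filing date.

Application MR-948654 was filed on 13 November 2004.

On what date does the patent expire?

2025-11-13

Filing date + 21 years → 13 November 2025.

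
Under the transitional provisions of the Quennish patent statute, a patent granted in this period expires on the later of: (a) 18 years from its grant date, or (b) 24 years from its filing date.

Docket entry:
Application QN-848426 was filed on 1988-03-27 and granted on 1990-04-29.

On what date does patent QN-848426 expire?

March 27, 2012

(a) grant + 18 years → 29 April 2008.
(b) filing + 24 years → 27 March 2012.
Later of the two: 27 March 2012.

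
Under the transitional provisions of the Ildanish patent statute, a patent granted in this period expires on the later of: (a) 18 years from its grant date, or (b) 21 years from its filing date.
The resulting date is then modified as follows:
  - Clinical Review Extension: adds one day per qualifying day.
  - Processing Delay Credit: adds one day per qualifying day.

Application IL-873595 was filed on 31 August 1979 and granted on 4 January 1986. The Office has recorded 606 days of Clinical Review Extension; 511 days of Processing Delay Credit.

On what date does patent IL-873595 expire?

(a) grant + 18 years → 4 January 2004.
(b) filing + 21 years → 31 August 2000.
Later of the two: 4 January 2004.
Clinical Review Extension: +606 days → 1 September 2005.
Processing Delay Credit: +511 days → 25 January 2007.

January 25, 2007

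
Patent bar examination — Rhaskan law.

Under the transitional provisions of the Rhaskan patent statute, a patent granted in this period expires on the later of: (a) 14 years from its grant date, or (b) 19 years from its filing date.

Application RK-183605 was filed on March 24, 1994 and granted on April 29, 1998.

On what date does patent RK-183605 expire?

(a) grant + 14 years → 29 April 2012.
(b) filing + 19 years → 24 March 2013.
Later of the two: 24 March 2013.

March 24, 2013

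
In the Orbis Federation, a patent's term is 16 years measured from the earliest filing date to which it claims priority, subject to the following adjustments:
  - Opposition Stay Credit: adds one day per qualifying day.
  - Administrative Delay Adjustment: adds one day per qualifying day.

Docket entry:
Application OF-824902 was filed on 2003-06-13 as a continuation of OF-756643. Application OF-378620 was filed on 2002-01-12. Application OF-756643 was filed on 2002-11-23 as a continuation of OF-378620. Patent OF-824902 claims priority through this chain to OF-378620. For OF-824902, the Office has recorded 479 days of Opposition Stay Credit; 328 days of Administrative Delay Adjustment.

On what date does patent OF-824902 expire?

Earliest priority filing: 12 January 2002.
Base term: 12 January 2002 + 16 years → 12 January 2018.
Opposition Stay Credit: +479 days → 6 May 2019.
Administrative Delay Adjustment: +328 days → 29 March 2020.

2020-03-29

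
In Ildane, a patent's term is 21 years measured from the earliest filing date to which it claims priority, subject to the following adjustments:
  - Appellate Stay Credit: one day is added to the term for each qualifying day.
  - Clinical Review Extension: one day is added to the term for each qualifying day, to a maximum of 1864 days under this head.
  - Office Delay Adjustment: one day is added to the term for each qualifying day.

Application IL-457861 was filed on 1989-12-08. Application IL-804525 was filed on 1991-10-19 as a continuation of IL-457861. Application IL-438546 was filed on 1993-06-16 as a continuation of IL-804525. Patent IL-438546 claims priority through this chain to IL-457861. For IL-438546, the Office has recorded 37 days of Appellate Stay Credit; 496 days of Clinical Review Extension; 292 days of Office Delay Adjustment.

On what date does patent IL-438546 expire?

Earliest priority filing: 8 December 1989.
Base term: 8 December 1989 + 21 years → 8 December 2010.
Appellate Stay Credit: +37 days → 14 January 2011.
Clinical Review Extension: 496 days (within the 1864-day cap) → +496 days → 24 May 2012.
Office Delay Adjustment: +292 days → 12 March 2013.

2013-03-12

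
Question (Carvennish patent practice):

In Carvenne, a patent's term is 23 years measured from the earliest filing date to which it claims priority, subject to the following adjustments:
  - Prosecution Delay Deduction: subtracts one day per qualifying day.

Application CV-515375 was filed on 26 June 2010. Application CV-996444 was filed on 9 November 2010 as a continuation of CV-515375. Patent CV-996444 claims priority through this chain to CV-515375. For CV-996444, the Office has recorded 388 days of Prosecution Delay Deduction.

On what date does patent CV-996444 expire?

June 3, 2032

Earliest priority filing: 26 June 2010.
Base term: 26 June 2010 + 23 years → 26 June 2033.
Prosecution Delay Deduction: −388 days → 3 June 2032.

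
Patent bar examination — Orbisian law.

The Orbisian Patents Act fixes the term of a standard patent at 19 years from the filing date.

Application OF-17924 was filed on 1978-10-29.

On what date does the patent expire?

October 29, 1997

Filing date + 19 years → 29 October 1997.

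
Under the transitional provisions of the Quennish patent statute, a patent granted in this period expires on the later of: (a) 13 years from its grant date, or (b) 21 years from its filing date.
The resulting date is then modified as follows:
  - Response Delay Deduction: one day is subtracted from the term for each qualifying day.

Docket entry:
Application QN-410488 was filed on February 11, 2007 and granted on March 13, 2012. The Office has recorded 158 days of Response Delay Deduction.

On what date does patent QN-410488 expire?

(a) grant + 13 years → 13 March 2025.
(b) filing + 21 years → 11 February 2028.
Later of the two: 11 February 2028.
Response Delay Deduction: −158 days → 6 September 2027.

2027-09-06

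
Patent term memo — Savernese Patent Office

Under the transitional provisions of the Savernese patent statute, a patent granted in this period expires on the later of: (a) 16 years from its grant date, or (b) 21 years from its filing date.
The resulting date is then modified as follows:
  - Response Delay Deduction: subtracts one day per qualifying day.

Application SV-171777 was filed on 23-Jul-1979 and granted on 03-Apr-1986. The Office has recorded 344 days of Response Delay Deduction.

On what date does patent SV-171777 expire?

April 24, 2001

(a) grant + 16 years → 3 April 2002.
(b) filing + 21 years → 23 July 2000.
Later of the two: 3 April 2002.
Response Delay Deduction: −344 days → 24 April 2001.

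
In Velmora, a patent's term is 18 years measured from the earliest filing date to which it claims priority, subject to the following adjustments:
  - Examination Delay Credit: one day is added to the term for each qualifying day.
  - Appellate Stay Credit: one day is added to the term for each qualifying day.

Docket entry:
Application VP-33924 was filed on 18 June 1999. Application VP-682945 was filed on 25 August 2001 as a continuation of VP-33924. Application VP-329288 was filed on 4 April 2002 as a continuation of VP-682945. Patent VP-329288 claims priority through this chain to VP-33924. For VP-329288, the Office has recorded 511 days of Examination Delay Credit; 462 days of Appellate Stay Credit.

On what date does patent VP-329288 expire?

February 16, 2020

Earliest priority filing: 18 June 1999.
Base term: 18 June 1999 + 18 years → 18 June 2017.
Examination Delay Credit: +511 days → 11 November 2018.
Appellate Stay Credit: +462 days → 16 February 2020.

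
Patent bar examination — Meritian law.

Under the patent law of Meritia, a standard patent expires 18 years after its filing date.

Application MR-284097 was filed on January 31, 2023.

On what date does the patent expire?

Filing date + 18 years → 31 January 2041.

2041-01-31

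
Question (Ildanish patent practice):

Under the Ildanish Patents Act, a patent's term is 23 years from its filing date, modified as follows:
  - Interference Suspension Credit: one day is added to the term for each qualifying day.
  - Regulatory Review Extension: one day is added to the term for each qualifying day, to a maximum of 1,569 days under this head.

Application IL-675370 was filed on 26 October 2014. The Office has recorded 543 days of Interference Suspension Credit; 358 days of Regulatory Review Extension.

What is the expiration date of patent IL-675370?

Base term: filing date + 23 years → 26 October 2037.
Interference Suspension Credit: +543 days → 22 April 2039.
Regulatory Review Extension: 358 days (within the 1569-day cap) → +358 days → 14 April 2040.

April 14, 2040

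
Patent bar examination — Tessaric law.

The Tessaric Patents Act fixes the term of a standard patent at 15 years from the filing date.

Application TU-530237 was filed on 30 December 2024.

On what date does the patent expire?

Filing date + 15 years → 30 December 2039.

2039-12-30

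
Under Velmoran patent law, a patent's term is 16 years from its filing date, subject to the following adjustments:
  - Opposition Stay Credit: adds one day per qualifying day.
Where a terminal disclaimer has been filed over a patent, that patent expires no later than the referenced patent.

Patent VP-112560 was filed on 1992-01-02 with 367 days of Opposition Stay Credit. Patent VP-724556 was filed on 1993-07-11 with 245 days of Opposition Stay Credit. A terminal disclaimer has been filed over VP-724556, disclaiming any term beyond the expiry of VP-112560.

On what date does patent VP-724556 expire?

Natural term of VP-724556:
  Base: filing + 16 years → 11 July 2009.
  Opposition Stay Credit: +245 days → 13 March 2010.
Expiry of referenced patent VP-112560:
  Base: filing + 16 years → 2 January 2008.
  Opposition Stay Credit: +367 days → 3 January 2009.
Terminal disclaimer: VP-724556 expires on the earlier of 13 March 2010 and 3 January 2009.

2009-01-03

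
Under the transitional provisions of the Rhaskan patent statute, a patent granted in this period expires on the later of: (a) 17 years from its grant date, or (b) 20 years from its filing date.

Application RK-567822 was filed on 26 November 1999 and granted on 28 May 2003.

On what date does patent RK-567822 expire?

May 28, 2020

(a) grant + 17 years → 28 May 2020.
(b) filing + 20 years → 26 November 2019.
Later of the two: 28 May 2020.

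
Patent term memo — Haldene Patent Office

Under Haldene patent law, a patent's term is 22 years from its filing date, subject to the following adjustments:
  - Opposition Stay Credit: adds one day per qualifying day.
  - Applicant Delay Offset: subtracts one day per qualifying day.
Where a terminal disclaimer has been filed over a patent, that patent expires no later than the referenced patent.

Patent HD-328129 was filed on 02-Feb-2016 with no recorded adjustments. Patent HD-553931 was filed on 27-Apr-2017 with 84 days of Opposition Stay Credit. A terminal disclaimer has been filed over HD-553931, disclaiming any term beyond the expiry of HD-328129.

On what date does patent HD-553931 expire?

Natural term of HD-553931:
  Base: filing + 22 years → 27 April 2039.
  Opposition Stay Credit: +84 days → 20 July 2039.
Expiry of referenced patent HD-328129:
  Base: filing + 22 years → 2 February 2038.
Terminal disclaimer: HD-553931 expires on the earlier of 20 July 2039 and 2 February 2038.

February 2, 2038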